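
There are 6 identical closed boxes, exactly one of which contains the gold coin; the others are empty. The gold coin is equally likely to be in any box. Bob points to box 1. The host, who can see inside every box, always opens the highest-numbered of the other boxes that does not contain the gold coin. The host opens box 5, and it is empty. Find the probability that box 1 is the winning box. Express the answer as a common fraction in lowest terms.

Condition on the true location of the gold coin.
If it is in any of boxes 1, 2, 3, and 4 (prior 1/6 each): the host would have opened box 6 instead, probability 0; weight (1/6)·0 = 0 each.
If it is in box 5 (prior 1/6): the host opened box 5, so this case is ruled out; weight (1/6)·0 = 0.
If it is in box 6 (prior 1/6): box 5 is the highest-numbered option available, probability 1; weight (1/6)·1 = 1/6.
The weights sum to 1/6.
So P(the gold coin in box 1 | the host opened box 5) = 0 / (1/6) = 0.

0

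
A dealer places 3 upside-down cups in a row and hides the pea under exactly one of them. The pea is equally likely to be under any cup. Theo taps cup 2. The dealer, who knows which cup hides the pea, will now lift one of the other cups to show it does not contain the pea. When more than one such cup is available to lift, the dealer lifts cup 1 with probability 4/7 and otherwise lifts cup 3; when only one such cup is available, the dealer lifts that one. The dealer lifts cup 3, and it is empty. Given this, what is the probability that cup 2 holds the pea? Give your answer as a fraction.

Condition on the true location of the pea.
If it is under cup 1 (prior 1/3): only cup 3 is available, probability 1; weight (1/3)·1 = 1/3.
If it is under cup 2 (prior 1/3): cup 1 is available but not opened, probability 3/7; weight (1/3)·(3/7) = 1/7.
If it is under cup 3 (prior 1/3): the dealer opened cup 3, so this case is ruled out; weight (1/3)·0 = 0.
The weights sum to 10/21.
So P(the pea under cup 2 | the dealer opened cup 3) = (1/7) / (10/21) = 3/10.

3/10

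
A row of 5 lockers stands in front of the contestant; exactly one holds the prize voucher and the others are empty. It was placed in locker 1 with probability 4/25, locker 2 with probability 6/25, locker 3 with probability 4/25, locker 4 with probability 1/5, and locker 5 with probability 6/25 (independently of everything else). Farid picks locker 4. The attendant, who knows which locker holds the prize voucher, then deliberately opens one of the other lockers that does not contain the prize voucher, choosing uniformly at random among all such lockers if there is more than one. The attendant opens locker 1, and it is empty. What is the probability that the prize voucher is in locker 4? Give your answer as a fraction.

15/79

Condition on the true location of the prize voucher.
If it is in locker 1 (prior 4/25): the attendant opened locker 1, so this case is ruled out; weight (4/25)·0 = 0.
If it is in either of lockers 2 and 5 (prior 6/25 each): the attendant has 3 equally likely choices, so probability 1/3; weight (6/25)·(1/3) = 2/25 each.
If it is in locker 3 (prior 4/25): the attendant has 3 equally likely choices, so probability 1/3; weight (4/25)·(1/3) = 4/75.
If it is in locker 4 (prior 1/5): the attendant has 4 equally likely choices, so probability 1/4; weight (1/5)·(1/4) = 1/20.
The weights sum to 79/300.
So P(the prize voucher in locker 4 | the attendant opened locker 1) = (1/20) / (79/300) = 15/79.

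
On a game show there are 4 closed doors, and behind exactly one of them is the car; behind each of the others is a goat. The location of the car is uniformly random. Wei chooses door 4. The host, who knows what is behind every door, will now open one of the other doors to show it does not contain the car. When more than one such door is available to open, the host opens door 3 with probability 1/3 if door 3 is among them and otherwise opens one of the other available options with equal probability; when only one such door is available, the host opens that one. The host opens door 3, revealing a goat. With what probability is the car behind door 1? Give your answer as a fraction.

1/3

Apply Bayes' rule, conditioning on where the car actually is.
If it is behind any of doors 1, 2, and 4 (prior 1/4 each): door 3 is available, opened with probability 1/3; weight (1/4)·(1/3) = 1/12 each.
If it is behind door 3 (prior 1/4): the host opened door 3, so this case is ruled out; weight (1/4)·0 = 0.
The weights sum to 1/4.
So P(the car behind door 1 | the host opened door 3) = (1/12) / (1/4) = 1/3.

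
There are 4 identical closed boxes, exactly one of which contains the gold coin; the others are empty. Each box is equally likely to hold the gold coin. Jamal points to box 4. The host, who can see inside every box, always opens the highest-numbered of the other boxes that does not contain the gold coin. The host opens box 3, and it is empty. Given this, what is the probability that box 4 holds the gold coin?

Consider each possible location of the gold coin in turn.
If it is in any of boxes 1, 2, and 4 (prior 1/4 each): box 3 is the highest-numbered option available, probability 1; weight (1/4)·1 = 1/4 each.
If it is in box 3 (prior 1/4): the host opened box 3, so this case is ruled out; weight (1/4)·0 = 0.
The weights sum to 3/4.
So P(the gold coin in box 4 | the host opened box 3) = (1/4) / (3/4) = 1/3.

1/3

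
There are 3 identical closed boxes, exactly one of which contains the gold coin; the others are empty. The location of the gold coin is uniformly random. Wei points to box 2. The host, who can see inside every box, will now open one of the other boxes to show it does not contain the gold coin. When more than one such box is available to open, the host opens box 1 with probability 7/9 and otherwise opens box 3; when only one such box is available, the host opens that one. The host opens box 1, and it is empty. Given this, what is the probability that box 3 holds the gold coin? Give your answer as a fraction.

Condition on the true location of the gold coin.
If it is in box 1 (prior 1/3): the host opened box 1, so this case is ruled out; weight (1/3)·0 = 0.
If it is in box 2 (prior 1/3): box 1 is available, opened with probability 7/9; weight (1/3)·(7/9) = 7/27.
If it is in box 3 (prior 1/3): only box 1 is available, probability 1; weight (1/3)·1 = 1/3.
The weights sum to 16/27.
So P(the gold coin in box 3 | the host opened box 1) = (1/3) / (16/27) = 9/16.

9/16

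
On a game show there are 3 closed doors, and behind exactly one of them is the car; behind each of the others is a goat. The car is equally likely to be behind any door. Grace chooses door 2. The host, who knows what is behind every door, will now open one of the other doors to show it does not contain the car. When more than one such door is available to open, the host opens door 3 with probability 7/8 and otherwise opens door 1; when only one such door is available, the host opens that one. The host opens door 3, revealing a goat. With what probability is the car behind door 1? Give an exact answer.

8/15

Condition on the true location of the car.
If it is behind door 1 (prior 1/3): only door 3 is available, probability 1; weight (1/3)·1 = 1/3.
If it is behind door 2 (prior 1/3): door 3 is available, opened with probability 7/8; weight (1/3)·(7/8) = 7/24.
If it is behind door 3 (prior 1/3): the host opened door 3, so this case is ruled out; weight (1/3)·0 = 0.
The weights sum to 5/8.
So P(the car behind door 1 | the host opened door 3) = (1/3) / (5/8) = 8/15.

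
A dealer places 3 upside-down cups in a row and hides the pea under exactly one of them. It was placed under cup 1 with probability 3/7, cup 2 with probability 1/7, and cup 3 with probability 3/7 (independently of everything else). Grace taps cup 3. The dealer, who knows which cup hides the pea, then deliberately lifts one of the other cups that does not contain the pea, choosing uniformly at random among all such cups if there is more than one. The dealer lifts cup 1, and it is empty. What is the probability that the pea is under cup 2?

Consider each possible location of the pea in turn.
If it is under cup 1 (prior 3/7): the dealer opened cup 1, so this case is ruled out; weight (3/7)·0 = 0.
If it is under cup 2 (prior 1/7): the dealer has no choice, probability 1; weight (1/7)·1 = 1/7.
If it is under cup 3 (prior 3/7): the dealer has 2 equally likely choices, so probability 1/2; weight (3/7)·(1/2) = 3/14.
The weights sum to 5/14.
So P(the pea under cup 2 | the dealer opened cup 1) = (1/7) / (5/14) = 2/5.

2/5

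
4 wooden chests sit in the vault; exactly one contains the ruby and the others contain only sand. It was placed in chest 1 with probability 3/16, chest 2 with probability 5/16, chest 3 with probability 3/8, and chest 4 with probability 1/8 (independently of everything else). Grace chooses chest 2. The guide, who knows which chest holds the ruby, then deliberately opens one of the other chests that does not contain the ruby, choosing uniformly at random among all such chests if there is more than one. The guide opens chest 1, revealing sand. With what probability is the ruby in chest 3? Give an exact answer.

Condition on the true location of the ruby.
If it is in chest 1 (prior 3/16): the guide opened chest 1, so this case is ruled out; weight (3/16)·0 = 0.
If it is in chest 2 (prior 5/16): the guide has 3 equally likely choices, so probability 1/3; weight (5/16)·(1/3) = 5/48.
If it is in chest 3 (prior 3/8): the guide has 2 equally likely choices, so probability 1/2; weight (3/8)·(1/2) = 3/16.
If it is in chest 4 (prior 1/8): the guide has 2 equally likely choices, so probability 1/2; weight (1/8)·(1/2) = 1/16.
The weights sum to 17/48.
So P(the ruby in chest 3 | the guide opened chest 1) = (3/16) / (17/48) = 9/17.

9/17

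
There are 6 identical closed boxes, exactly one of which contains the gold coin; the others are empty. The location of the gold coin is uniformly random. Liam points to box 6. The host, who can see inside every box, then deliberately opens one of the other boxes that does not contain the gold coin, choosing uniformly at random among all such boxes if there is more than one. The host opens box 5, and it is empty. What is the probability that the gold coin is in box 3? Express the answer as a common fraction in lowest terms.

5/24

Apply Bayes' rule, conditioning on where the gold coin actually is.
If it is in any of boxes 1, 2, 3, and 4 (prior 1/6 each): the host has 4 equally likely choices, so probability 1/4; weight (1/6)·(1/4) = 1/24 each.
If it is in box 5 (prior 1/6): the host opened box 5, so this case is ruled out; weight (1/6)·0 = 0.
If it is in box 6 (prior 1/6): the host has 5 equally likely choices, so probability 1/5; weight (1/6)·(1/5) = 1/30.
The weights sum to 1/5.
So P(the gold coin in box 3 | the host opened box 5) = (1/24) / (1/5) = 5/24.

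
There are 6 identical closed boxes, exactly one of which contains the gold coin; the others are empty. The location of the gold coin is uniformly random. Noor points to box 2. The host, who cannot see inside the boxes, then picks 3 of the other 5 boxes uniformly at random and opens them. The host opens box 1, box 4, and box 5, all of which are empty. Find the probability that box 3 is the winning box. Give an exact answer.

1/3

Because the host chose which boxes to open without knowing where the gold coin is, the choice is independent of the prize location. Learning that none of the 3 opened boxes holds the gold coin simply rules out those 3 locations and leaves the remaining 3 boxes still equally likely by symmetry.
So P(the gold coin in box 3) = 1/3.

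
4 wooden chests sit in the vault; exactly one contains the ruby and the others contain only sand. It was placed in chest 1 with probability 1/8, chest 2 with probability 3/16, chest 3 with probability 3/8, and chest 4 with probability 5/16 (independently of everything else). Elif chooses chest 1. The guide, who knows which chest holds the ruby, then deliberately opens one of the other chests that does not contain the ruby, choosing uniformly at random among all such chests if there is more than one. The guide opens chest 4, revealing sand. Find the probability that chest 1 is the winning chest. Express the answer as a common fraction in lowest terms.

Condition on the true location of the ruby.
If it is in chest 1 (prior 1/8): the guide has 3 equally likely choices, so probability 1/3; weight (1/8)·(1/3) = 1/24.
If it is in chest 2 (prior 3/16): the guide has 2 equally likely choices, so probability 1/2; weight (3/16)·(1/2) = 3/32.
If it is in chest 3 (prior 3/8): the guide has 2 equally likely choices, so probability 1/2; weight (3/8)·(1/2) = 3/16.
If it is in chest 4 (prior 5/16): the guide opened chest 4, so this case is ruled out; weight (5/16)·0 = 0.
The weights sum to 31/96.
So P(the ruby in chest 1 | the guide opened chest 4) = (1/24) / (31/96) = 4/31.

4/31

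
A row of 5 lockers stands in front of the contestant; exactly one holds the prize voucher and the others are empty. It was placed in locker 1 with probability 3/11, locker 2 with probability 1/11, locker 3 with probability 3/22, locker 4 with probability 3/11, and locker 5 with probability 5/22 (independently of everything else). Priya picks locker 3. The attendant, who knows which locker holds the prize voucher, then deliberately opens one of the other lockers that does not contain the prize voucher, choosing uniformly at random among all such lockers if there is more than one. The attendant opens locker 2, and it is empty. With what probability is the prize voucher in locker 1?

24/77

Condition on the true location of the prize voucher.
If it is in either of lockers 1 and 4 (prior 3/11 each): the attendant has 3 equally likely choices, so probability 1/3; weight (3/11)·(1/3) = 1/11 each.
If it is in locker 2 (prior 1/11): the attendant opened locker 2, so this case is ruled out; weight (1/11)·0 = 0.
If it is in locker 3 (prior 3/22): the attendant has 4 equally likely choices, so probability 1/4; weight (3/22)·(1/4) = 3/88.
If it is in locker 5 (prior 5/22): the attendant has 3 equally likely choices, so probability 1/3; weight (5/22)·(1/3) = 5/66.
The weights sum to 7/24.
So P(the prize voucher in locker 1 | the attendant opened locker 2) = (1/11) / (7/24) = 24/77.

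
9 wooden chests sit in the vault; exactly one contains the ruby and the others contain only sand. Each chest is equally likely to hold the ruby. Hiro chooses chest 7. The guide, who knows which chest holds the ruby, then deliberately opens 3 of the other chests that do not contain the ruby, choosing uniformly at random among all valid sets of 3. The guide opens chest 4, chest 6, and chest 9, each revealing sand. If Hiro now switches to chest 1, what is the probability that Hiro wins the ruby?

Apply Bayes' rule, conditioning on where the ruby actually is.
If it is in any of chests 1, 2, 3, 5, and 8 (prior 1/9 each): the guide has 35 equally likely choices, so probability 1/35; weight (1/9)·(1/35) = 1/315 each.
If it is in any of chests 4, 6, and 9 (prior 1/9 each): that chest was opened and seen not to hold the prize — ruled out; weight (1/9)·0 = 0 each.
If it is in chest 7 (prior 1/9): the guide has 56 equally likely choices, so probability 1/56; weight (1/9)·(1/56) = 1/504.
The weights sum to 1/56.
So P(the ruby in chest 1 | the guide opened chest 4, chest 6, and chest 9) = (1/315) / (1/56) = 8/45.

8/45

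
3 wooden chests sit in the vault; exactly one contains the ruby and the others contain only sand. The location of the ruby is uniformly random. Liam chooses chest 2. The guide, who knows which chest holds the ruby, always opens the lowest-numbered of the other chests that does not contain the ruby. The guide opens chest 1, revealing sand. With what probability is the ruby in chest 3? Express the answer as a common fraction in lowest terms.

1/2

Apply Bayes' rule, conditioning on where the ruby actually is.
If it is in chest 1 (prior 1/3): the guide opened chest 1, so this case is ruled out; weight (1/3)·0 = 0.
If it is in either of chests 2 and 3 (prior 1/3 each): chest 1 is the lowest-numbered option available, probability 1; weight (1/3)·1 = 1/3 each.
The weights sum to 2/3.
So P(the ruby in chest 3 | the guide opened chest 1) = (1/3) / (2/3) = 1/2.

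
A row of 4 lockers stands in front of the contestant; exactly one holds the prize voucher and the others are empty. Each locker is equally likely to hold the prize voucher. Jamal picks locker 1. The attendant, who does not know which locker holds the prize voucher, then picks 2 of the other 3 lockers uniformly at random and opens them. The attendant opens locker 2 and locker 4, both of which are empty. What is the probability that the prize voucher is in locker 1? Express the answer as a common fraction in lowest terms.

1/2

Apply Bayes' rule, conditioning on where the prize voucher actually is.
If it is in either of lockers 1 and 3 (prior 1/4 each): the attendant picks exactly this set with probability 1/3 regardless, and none is the prize; weight (1/4)·(1/3) = 1/12 each.
If it is in either of lockers 2 and 4 (prior 1/4 each): that locker was opened and seen not to hold the prize — ruled out; weight (1/4)·0 = 0 each.
The weights sum to 1/6.
So P(the prize voucher in locker 1 | the attendant opened locker 2 and locker 4) = (1/12) / (1/6) = 1/2.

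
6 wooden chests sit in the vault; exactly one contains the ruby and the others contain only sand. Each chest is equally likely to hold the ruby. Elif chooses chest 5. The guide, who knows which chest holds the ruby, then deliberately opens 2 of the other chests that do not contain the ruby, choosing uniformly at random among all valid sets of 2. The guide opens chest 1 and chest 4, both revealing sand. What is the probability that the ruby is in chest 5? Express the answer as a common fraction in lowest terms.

1/6

Condition on the true location of the ruby.
If it is in either of chests 1 and 4 (prior 1/6 each): that chest was opened and seen not to hold the prize — ruled out; weight (1/6)·0 = 0 each.
If it is in any of chests 2, 3, and 6 (prior 1/6 each): the guide has 6 equally likely choices, so probability 1/6; weight (1/6)·(1/6) = 1/36 each.
If it is in chest 5 (prior 1/6): the guide has 10 equally likely choices, so probability 1/10; weight (1/6)·(1/10) = 1/60.
The weights sum to 1/10.
So P(the ruby in chest 5 | the guide opened chest 1 and chest 4) = (1/60) / (1/10) = 1/6.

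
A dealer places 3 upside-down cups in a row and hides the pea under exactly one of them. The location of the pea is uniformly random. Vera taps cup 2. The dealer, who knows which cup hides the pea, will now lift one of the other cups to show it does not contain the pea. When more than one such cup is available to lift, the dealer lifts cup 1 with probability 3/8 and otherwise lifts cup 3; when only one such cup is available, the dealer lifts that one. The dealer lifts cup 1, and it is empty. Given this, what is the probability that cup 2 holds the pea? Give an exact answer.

3/11

Condition on the true location of the pea.
If it is under cup 1 (prior 1/3): the dealer opened cup 1, so this case is ruled out; weight (1/3)·0 = 0.
If it is under cup 2 (prior 1/3): cup 1 is available, opened with probability 3/8; weight (1/3)·(3/8) = 1/8.
If it is under cup 3 (prior 1/3): only cup 1 is available, probability 1; weight (1/3)·1 = 1/3.
The weights sum to 11/24.
So P(the pea under cup 2 | the dealer opened cup 1) = (1/8) / (11/24) = 3/11.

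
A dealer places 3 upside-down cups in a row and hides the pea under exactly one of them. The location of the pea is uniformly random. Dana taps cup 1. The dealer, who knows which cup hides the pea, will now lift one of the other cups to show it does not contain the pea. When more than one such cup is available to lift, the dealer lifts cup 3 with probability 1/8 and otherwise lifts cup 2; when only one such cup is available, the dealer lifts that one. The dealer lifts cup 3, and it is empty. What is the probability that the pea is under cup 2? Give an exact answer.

Consider each possible location of the pea in turn.
If it is under cup 1 (prior 1/3): cup 3 is available, opened with probability 1/8; weight (1/3)·(1/8) = 1/24.
If it is under cup 2 (prior 1/3): only cup 3 is available, probability 1; weight (1/3)·1 = 1/3.
If it is under cup 3 (prior 1/3): the dealer opened cup 3, so this case is ruled out; weight (1/3)·0 = 0.
The weights sum to 3/8.
So P(the pea under cup 2 | the dealer opened cup 3) = (1/3) / (3/8) = 8/9.

8/9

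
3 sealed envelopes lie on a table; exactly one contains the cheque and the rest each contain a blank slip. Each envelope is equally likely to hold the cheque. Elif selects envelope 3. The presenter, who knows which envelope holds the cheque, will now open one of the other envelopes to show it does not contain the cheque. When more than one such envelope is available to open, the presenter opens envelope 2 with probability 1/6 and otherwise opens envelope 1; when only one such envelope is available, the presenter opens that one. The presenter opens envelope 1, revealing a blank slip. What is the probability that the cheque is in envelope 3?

Apply Bayes' rule, conditioning on where the cheque actually is.
If it is in envelope 1 (prior 1/3): the presenter opened envelope 1, so this case is ruled out; weight (1/3)·0 = 0.
If it is in envelope 2 (prior 1/3): only envelope 1 is available, probability 1; weight (1/3)·1 = 1/3.
If it is in envelope 3 (prior 1/3): envelope 2 is available but not opened, probability 5/6; weight (1/3)·(5/6) = 5/18.
The weights sum to 11/18.
So P(the cheque in envelope 3 | the presenter opened envelope 1) = (5/18) / (11/18) = 5/11.

5/11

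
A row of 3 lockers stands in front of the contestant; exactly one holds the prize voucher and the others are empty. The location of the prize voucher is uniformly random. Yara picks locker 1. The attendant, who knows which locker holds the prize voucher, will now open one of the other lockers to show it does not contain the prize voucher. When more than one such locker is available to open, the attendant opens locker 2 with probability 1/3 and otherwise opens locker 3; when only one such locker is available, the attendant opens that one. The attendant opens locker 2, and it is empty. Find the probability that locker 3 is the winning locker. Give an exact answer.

3/4

Condition on the true location of the prize voucher.
If it is in locker 1 (prior 1/3): locker 2 is available, opened with probability 1/3; weight (1/3)·(1/3) = 1/9.
If it is in locker 2 (prior 1/3): the attendant opened locker 2, so this case is ruled out; weight (1/3)·0 = 0.
If it is in locker 3 (prior 1/3): only locker 2 is available, probability 1; weight (1/3)·1 = 1/3.
The weights sum to 4/9.
So P(the prize voucher in locker 3 | the attendant opened locker 2) = (1/3) / (4/9) = 3/4.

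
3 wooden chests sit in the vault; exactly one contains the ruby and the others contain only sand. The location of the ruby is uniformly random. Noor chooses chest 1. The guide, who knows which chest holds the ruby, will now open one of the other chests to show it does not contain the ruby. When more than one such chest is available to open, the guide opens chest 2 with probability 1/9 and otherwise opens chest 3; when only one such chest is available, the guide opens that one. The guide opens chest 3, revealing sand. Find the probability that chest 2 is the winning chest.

Condition on the true location of the ruby.
If it is in chest 1 (prior 1/3): chest 2 is available but not opened, probability 8/9; weight (1/3)·(8/9) = 8/27.
If it is in chest 2 (prior 1/3): only chest 3 is available, probability 1; weight (1/3)·1 = 1/3.
If it is in chest 3 (prior 1/3): the guide opened chest 3, so this case is ruled out; weight (1/3)·0 = 0.
The weights sum to 17/27.
So P(the ruby in chest 2 | the guide opened chest 3) = (1/3) / (17/27) = 9/17.

9/17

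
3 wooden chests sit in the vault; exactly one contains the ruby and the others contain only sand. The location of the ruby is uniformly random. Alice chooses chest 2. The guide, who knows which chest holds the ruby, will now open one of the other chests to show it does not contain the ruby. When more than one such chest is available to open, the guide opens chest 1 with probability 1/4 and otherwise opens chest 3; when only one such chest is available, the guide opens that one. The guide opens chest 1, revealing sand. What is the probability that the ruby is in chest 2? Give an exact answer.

Consider each possible location of the ruby in turn.
If it is in chest 1 (prior 1/3): the guide opened chest 1, so this case is ruled out; weight (1/3)·0 = 0.
If it is in chest 2 (prior 1/3): chest 1 is available, opened with probability 1/4; weight (1/3)·(1/4) = 1/12.
If it is in chest 3 (prior 1/3): only chest 1 is available, probability 1; weight (1/3)·1 = 1/3.
The weights sum to 5/12.
So P(the ruby in chest 2 | the guide opened chest 1) = (1/12) / (5/12) = 1/5.

1/5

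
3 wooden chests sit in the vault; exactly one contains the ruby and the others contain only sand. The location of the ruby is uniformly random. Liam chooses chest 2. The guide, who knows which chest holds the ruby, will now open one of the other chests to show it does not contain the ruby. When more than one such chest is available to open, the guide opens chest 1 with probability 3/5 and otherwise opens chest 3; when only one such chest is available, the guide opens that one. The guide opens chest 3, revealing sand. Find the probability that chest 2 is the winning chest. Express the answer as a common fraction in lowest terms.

Apply Bayes' rule, conditioning on where the ruby actually is.
If it is in chest 1 (prior 1/3): only chest 3 is available, probability 1; weight (1/3)·1 = 1/3.
If it is in chest 2 (prior 1/3): chest 1 is available but not opened, probability 2/5; weight (1/3)·(2/5) = 2/15.
If it is in chest 3 (prior 1/3): the guide opened chest 3, so this case is ruled out; weight (1/3)·0 = 0.
The weights sum to 7/15.
So P(the ruby in chest 2 | the guide opened chest 3) = (2/15) / (7/15) = 2/7.

2/7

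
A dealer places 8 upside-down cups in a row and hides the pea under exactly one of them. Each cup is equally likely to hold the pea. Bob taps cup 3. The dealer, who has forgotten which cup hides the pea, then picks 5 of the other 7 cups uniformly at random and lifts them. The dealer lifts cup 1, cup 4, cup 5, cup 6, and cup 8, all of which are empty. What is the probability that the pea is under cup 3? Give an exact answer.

1/3

Because the dealer chose which cups to lift without knowing where the pea is, the choice is independent of the prize location. Learning that none of the 5 opened cups holds the pea simply rules out those 5 locations and leaves the remaining 3 cups still equally likely by symmetry.
So P(the pea under cup 3) = 1/3.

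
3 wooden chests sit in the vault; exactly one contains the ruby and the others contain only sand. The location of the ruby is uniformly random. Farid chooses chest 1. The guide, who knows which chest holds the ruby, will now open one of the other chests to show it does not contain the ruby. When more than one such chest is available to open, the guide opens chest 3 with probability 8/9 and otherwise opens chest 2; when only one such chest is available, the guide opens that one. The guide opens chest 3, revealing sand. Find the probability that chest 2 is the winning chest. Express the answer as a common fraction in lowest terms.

Apply Bayes' rule, conditioning on where the ruby actually is.
If it is in chest 1 (prior 1/3): chest 3 is available, opened with probability 8/9; weight (1/3)·(8/9) = 8/27.
If it is in chest 2 (prior 1/3): only chest 3 is available, probability 1; weight (1/3)·1 = 1/3.
If it is in chest 3 (prior 1/3): the guide opened chest 3, so this case is ruled out; weight (1/3)·0 = 0.
The weights sum to 17/27.
So P(the ruby in chest 2 | the guide opened chest 3) = (1/3) / (17/27) = 9/17.

9/17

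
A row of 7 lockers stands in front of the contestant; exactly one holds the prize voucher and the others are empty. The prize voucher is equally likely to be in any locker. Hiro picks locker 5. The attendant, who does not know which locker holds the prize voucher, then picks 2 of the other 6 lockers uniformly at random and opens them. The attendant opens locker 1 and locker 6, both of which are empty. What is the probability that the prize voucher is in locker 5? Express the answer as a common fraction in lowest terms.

1/5

Consider each possible location of the prize voucher in turn.
If it is in either of lockers 1 and 6 (prior 1/7 each): that locker was opened and seen not to hold the prize — ruled out; weight (1/7)·0 = 0 each.
If it is in any of lockers 2, 3, 4, 5, and 7 (prior 1/7 each): the attendant picks exactly this set with probability 1/15 regardless, and none is the prize; weight (1/7)·(1/15) = 1/105 each.
The weights sum to 1/21.
So P(the prize voucher in locker 5 | the attendant opened locker 1 and locker 6) = (1/105) / (1/21) = 1/5.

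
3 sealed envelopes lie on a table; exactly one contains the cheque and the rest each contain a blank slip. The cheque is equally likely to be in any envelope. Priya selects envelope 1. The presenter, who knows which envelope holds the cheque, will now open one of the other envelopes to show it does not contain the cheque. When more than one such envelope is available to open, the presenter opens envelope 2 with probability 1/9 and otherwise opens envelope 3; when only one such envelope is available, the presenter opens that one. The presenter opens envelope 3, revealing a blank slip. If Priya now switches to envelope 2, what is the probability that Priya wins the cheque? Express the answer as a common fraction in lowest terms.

9/17

Consider each possible location of the cheque in turn.
If it is in envelope 1 (prior 1/3): envelope 2 is available but not opened, probability 8/9; weight (1/3)·(8/9) = 8/27.
If it is in envelope 2 (prior 1/3): only envelope 3 is available, probability 1; weight (1/3)·1 = 1/3.
If it is in envelope 3 (prior 1/3): the presenter opened envelope 3, so this case is ruled out; weight (1/3)·0 = 0.
The weights sum to 17/27.
So P(the cheque in envelope 2 | the presenter opened envelope 3) = (1/3) / (17/27) = 9/17.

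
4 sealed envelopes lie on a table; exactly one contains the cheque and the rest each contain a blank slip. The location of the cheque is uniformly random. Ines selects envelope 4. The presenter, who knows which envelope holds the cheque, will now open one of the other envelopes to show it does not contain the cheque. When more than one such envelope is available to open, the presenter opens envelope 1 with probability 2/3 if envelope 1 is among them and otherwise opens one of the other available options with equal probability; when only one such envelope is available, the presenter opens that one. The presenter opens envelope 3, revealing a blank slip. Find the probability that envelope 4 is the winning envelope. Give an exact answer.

1/6

Apply Bayes' rule, conditioning on where the cheque actually is.
If it is in envelope 1 (prior 1/4): envelope 1 holds the prize so is unavailable; the presenter chooses uniformly among the 2 others, probability 1/2; weight (1/4)·(1/2) = 1/8.
If it is in envelope 2 (prior 1/4): envelope 1 is available but not opened, probability 1/3; weight (1/4)·(1/3) = 1/12.
If it is in envelope 3 (prior 1/4): the presenter opened envelope 3, so this case is ruled out; weight (1/4)·0 = 0.
If it is in envelope 4 (prior 1/4): envelope 1 is available but not opened; envelope 3 gets probability (1 − 2/3)/2 = 1/6; weight (1/4)·(1/6) = 1/24.
The weights sum to 1/4.
So P(the cheque in envelope 4 | the presenter opened envelope 3) = (1/24) / (1/4) = 1/6.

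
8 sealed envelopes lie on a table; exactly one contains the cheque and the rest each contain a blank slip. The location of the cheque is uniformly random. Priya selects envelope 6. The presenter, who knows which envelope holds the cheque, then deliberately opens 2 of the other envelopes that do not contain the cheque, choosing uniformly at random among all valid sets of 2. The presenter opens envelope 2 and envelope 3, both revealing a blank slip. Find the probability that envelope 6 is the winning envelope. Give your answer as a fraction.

Apply Bayes' rule, conditioning on where the cheque actually is.
If it is in any of envelopes 1, 4, 5, 7, and 8 (prior 1/8 each): the presenter has 15 equally likely choices, so probability 1/15; weight (1/8)·(1/15) = 1/120 each.
If it is in either of envelopes 2 and 3 (prior 1/8 each): that envelope was opened and seen not to hold the prize — ruled out; weight (1/8)·0 = 0 each.
If it is in envelope 6 (prior 1/8): the presenter has 21 equally likely choices, so probability 1/21; weight (1/8)·(1/21) = 1/168.
The weights sum to 1/21.
So P(the cheque in envelope 6 | the presenter opened envelope 2 and envelope 3) = (1/168) / (1/21) = 1/8.

1/8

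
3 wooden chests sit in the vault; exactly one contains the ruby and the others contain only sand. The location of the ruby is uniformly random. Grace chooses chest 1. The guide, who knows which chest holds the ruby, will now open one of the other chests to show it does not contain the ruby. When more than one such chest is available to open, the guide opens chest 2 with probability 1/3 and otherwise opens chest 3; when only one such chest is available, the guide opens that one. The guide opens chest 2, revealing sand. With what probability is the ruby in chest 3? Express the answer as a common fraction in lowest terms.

3/4

Consider each possible location of the ruby in turn.
If it is in chest 1 (prior 1/3): chest 2 is available, opened with probability 1/3; weight (1/3)·(1/3) = 1/9.
If it is in chest 2 (prior 1/3): the guide opened chest 2, so this case is ruled out; weight (1/3)·0 = 0.
If it is in chest 3 (prior 1/3): only chest 2 is available, probability 1; weight (1/3)·1 = 1/3.
The weights sum to 4/9.
So P(the ruby in chest 3 | the guide opened chest 2) = (1/3) / (4/9) = 3/4.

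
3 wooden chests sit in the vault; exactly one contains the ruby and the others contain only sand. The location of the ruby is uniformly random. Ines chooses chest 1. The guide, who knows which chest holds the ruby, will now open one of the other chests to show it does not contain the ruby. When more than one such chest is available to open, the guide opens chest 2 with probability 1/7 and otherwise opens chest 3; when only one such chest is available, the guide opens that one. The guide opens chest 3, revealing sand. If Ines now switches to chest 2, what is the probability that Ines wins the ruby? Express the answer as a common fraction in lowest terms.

7/13

Apply Bayes' rule, conditioning on where the ruby actually is.
If it is in chest 1 (prior 1/3): chest 2 is available but not opened, probability 6/7; weight (1/3)·(6/7) = 2/7.
If it is in chest 2 (prior 1/3): only chest 3 is available, probability 1; weight (1/3)·1 = 1/3.
If it is in chest 3 (prior 1/3): the guide opened chest 3, so this case is ruled out; weight (1/3)·0 = 0.
The weights sum to 13/21.
So P(the ruby in chest 2 | the guide opened chest 3) = (1/3) / (13/21) = 7/13.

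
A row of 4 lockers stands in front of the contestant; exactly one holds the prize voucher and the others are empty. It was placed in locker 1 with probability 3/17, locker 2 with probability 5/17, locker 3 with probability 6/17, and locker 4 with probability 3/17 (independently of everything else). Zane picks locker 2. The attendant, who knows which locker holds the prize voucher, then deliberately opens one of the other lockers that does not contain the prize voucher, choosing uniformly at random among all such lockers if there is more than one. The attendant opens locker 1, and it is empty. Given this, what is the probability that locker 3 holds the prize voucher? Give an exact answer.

Consider each possible location of the prize voucher in turn.
If it is in locker 1 (prior 3/17): the attendant opened locker 1, so this case is ruled out; weight (3/17)·0 = 0.
If it is in locker 2 (prior 5/17): the attendant has 3 equally likely choices, so probability 1/3; weight (5/17)·(1/3) = 5/51.
If it is in locker 3 (prior 6/17): the attendant has 2 equally likely choices, so probability 1/2; weight (6/17)·(1/2) = 3/17.
If it is in locker 4 (prior 3/17): the attendant has 2 equally likely choices, so probability 1/2; weight (3/17)·(1/2) = 3/34.
The weights sum to 37/102.
So P(the prize voucher in locker 3 | the attendant opened locker 1) = (3/17) / (37/102) = 18/37.

18/37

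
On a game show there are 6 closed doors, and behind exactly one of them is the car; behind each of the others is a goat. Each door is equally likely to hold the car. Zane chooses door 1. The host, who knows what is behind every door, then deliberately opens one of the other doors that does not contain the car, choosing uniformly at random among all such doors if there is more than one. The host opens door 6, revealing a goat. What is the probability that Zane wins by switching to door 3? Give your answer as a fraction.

Consider each possible location of the car in turn.
If it is behind door 1 (prior 1/6): the host has 5 equally likely choices, so probability 1/5; weight (1/6)·(1/5) = 1/30.
If it is behind any of doors 2, 3, 4, and 5 (prior 1/6 each): the host has 4 equally likely choices, so probability 1/4; weight (1/6)·(1/4) = 1/24 each.
If it is behind door 6 (prior 1/6): the host opened door 6, so this case is ruled out; weight (1/6)·0 = 0.
The weights sum to 1/5.
So P(the car behind door 3 | the host opened door 6) = (1/24) / (1/5) = 5/24.

5/24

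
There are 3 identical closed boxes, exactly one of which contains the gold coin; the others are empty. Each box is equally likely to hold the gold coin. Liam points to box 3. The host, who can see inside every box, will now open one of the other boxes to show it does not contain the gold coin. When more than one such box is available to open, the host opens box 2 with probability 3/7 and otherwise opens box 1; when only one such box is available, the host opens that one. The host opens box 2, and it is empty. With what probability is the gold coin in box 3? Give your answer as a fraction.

Apply Bayes' rule, conditioning on where the gold coin actually is.
If it is in box 1 (prior 1/3): only box 2 is available, probability 1; weight (1/3)·1 = 1/3.
If it is in box 2 (prior 1/3): the host opened box 2, so this case is ruled out; weight (1/3)·0 = 0.
If it is in box 3 (prior 1/3): box 2 is available, opened with probability 3/7; weight (1/3)·(3/7) = 1/7.
The weights sum to 10/21.
So P(the gold coin in box 3 | the host opened box 2) = (1/7) / (10/21) = 3/10.

3/10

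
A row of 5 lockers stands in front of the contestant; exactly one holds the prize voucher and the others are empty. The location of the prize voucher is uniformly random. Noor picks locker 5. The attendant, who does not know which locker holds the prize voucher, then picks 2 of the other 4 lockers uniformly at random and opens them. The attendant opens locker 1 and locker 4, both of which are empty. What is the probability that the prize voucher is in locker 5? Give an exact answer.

Consider each possible location of the prize voucher in turn.
If it is in either of lockers 1 and 4 (prior 1/5 each): that locker was opened and seen not to hold the prize — ruled out; weight (1/5)·0 = 0 each.
If it is in any of lockers 2, 3, and 5 (prior 1/5 each): the attendant picks exactly this set with probability 1/6 regardless, and none is the prize; weight (1/5)·(1/6) = 1/30 each.
The weights sum to 1/10.
So P(the prize voucher in locker 5 | the attendant opened locker 1 and locker 4) = (1/30) / (1/10) = 1/3.

1/3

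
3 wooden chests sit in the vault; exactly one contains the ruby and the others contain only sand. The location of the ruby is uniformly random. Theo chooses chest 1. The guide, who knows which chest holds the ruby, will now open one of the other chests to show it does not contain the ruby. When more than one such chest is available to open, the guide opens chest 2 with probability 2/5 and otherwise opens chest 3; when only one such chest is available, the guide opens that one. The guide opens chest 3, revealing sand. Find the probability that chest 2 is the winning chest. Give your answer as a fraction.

5/8

Apply Bayes' rule, conditioning on where the ruby actually is.
If it is in chest 1 (prior 1/3): chest 2 is available but not opened, probability 3/5; weight (1/3)·(3/5) = 1/5.
If it is in chest 2 (prior 1/3): only chest 3 is available, probability 1; weight (1/3)·1 = 1/3.
If it is in chest 3 (prior 1/3): the guide opened chest 3, so this case is ruled out; weight (1/3)·0 = 0.
The weights sum to 8/15.
So P(the ruby in chest 2 | the guide opened chest 3) = (1/3) / (8/15) = 5/8.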